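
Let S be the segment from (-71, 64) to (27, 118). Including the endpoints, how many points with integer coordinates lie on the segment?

The number of lattice points on a segment between lattice points is gcd(|Δx|,|Δy|) + 1 = gcd(98,54) + 1 = 2 + 1 = 3.

3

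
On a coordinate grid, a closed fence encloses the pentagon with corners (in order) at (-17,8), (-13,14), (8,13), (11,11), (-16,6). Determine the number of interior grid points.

The shoelace formula gives twice the area as |[(-17)·14 − (-13)·8] + [(-13)·13 − 8·14] + [8·11 − 11·13] + [11·6 − (-16)·11] + [(-16)·8 − (-17)·6]| = 254, so the area is 127.
Summing gcd(|Δx|,|Δy|) over the edges gives the boundary count: gcd(4,6) + gcd(21,1) + gcd(3,2) + gcd(27,5) + gcd(1,2) = 2+1+1+1+1 = 6.
By Pick's theorem A = I + B/2 − 1, so I = 127 − 6/2 + 1 = 125.

125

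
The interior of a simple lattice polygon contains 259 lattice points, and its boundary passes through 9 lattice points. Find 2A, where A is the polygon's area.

525

Pick's theorem states A = I + B/2 − 1, so A = 259 + 9/2 − 1 = 525/2.
Hence 2A = 525.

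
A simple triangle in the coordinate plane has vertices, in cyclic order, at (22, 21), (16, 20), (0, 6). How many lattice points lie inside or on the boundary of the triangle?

37

The shoelace formula gives twice the area as |(22·20 − 16·21) + (16·6 − 0·20) + (0·21 − 22·6)| = 68, so the area is 34.
The number of boundary lattice points is Σ gcd(|Δx|,|Δy|) = gcd(6,1) + gcd(16,14) + gcd(22,15) = 1+2+1 = 4.
Pick's theorem gives I = A − B/2 + 1 = 34 − 4/2 + 1 = 33, so the closed region contains I + B = 33 + 4 = 37 lattice points.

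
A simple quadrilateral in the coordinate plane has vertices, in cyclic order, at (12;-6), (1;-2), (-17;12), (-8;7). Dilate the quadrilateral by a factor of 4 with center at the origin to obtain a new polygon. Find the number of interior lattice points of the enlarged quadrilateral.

By the shoelace formula, twice the signed area is |[12·(-2) − 1·(-6)] + [1·12 − (-17)·(-2)] + [(-17)·7 − (-8)·12] + [(-8)·(-6) − 12·7]| = 99, so the area is 99/2.
The number of boundary lattice points is Σ gcd(|Δx|,|Δy|) = gcd(11,4) + gcd(18,14) + gcd(9,5) + gcd(20,13) = 1+2+1+1 = 5.
Scaling by 4 multiplies the area by 4² = 16 (so the new area is 792) and multiplies the boundary lattice-point count by 4, giving 20.
By Pick's theorem, the interior count of the dilated polygon is 792 − 20/2 + 1 = 783.

783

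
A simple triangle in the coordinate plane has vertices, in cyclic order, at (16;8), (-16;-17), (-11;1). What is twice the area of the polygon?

451

By the shoelace formula, twice the signed area is |(16·(-17) − (-16)·8) + ((-16)·1 − (-11)·(-17)) + ((-11)·8 − 16·1)| = 451, so the area is 225.5.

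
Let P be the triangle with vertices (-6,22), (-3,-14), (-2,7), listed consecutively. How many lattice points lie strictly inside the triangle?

The shoelace formula gives twice the area as |((-6)·(-14) − (-3)·22) + ((-3)·7 − (-2)·(-14)) + ((-2)·22 − (-6)·7)| = 99, so the area is 49.5.
The number of boundary lattice points is Σ gcd(|Δx|,|Δy|) = gcd(3,36) + gcd(1,21) + gcd(4,15) = 3+1+1 = 5.
By Pick's theorem A = I + B/2 − 1, so I = 49.5 − 5/2 + 1 = 48.

48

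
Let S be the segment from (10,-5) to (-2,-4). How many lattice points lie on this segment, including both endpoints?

2

The number of lattice points on a segment between lattice points is gcd(|Δx|,|Δy|) + 1 = gcd(12,1) + 1 = 1 + 1 = 2.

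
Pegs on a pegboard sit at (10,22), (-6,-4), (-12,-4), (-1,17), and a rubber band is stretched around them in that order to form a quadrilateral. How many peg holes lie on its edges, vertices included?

Along each edge there are gcd(|Δx|,|Δy|)+1 lattice points, so counting each shared vertex once the boundary has gcd(16,26) + gcd(6,0) + gcd(11,21) + gcd(11,5) = 2+6+1+1 = 10.

10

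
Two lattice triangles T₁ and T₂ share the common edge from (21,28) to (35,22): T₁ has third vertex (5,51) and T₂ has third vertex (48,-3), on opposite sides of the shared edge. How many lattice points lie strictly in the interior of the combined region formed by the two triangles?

248

The union is the simple quadrilateral with vertices (21,28), (5,51), (35,22), (48,-3) in order.
The shoelace formula gives twice the area as |(21·51 − 5·28) + (5·22 − 35·51) + (35·(-3) − 48·22) + (48·28 − 21·(-3))| = 498, so the area is 249.
Along each edge there are gcd(|Δx|,|Δy|)+1 lattice points, so counting each shared vertex once the boundary has gcd(16,23) + gcd(30,29) + gcd(13,25) + gcd(27,31) = 1+1+1+1 = 4.
By Pick's theorem I = A − B/2 + 1 = 249 − 4/2 + 1 = 248.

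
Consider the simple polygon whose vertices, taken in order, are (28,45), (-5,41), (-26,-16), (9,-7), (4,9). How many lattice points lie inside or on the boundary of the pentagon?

Using the shoelace formula, 2A = |[28·41 − (-5)·45] + [(-5)·(-16) − (-26)·41] + [(-26)·(-7) − 9·(-16)] + [9·9 − 4·(-7)] + [4·45 − 28·9]| = 2882, so the area is 1441.
Summing gcd(|Δx|,|Δy|) over the edges gives the boundary count: gcd(33,4) + gcd(21,57) + gcd(35,9) + gcd(5,16) + gcd(24,36) = 1+3+1+1+12 = 18.
Pick's theorem gives I = A − B/2 + 1 = 1441 − 18/2 + 1 = 1433, so the closed region contains I + B = 1433 + 18 = 1451 lattice points.

1451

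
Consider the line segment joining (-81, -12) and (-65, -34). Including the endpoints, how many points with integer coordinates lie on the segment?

3

The number of lattice points on a segment between lattice points is gcd(|Δx|,|Δy|) + 1 = gcd(16,22) + 1 = 2 + 1 = 3.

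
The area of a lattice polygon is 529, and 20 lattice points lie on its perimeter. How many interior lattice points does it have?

520

From Pick's theorem, I = A − B/2 + 1 = 529 − 20/2 + 1 = 520.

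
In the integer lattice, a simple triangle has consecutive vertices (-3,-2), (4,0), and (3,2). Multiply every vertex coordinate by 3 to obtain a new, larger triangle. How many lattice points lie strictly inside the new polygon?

67

Using the shoelace formula, 2A = |[(-3)·0 − 4·(-2)] + [4·2 − 3·0] + [3·(-2) − (-3)·2]| = 16, so the area is 8.
The number of boundary lattice points is Σ gcd(|Δx|,|Δy|) = gcd(7,2) + gcd(1,2) + gcd(6,4) = 1+1+2 = 4.
Scaling by 3 multiplies the area by 3² = 9 (so the new area is 72) and multiplies the boundary lattice-point count by 3, giving 12.
By Pick's theorem, the interior count of the dilated polygon is 72 − 12/2 + 1 = 67.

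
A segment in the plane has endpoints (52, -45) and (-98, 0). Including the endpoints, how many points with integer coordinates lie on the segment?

16

The number of lattice points on a segment between lattice points is gcd(|Δx|,|Δy|) + 1 = gcd(150,45) + 1 = 15 + 1 = 16.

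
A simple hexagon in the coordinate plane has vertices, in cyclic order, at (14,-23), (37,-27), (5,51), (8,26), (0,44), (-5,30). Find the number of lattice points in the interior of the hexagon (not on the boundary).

The shoelace formula gives twice the area as |[14·(-27) − 37·(-23)] + [37·51 − 5·(-27)] + [5·26 − 8·51] + [8·44 − 0·26] + [0·30 − (-5)·44] + [(-5)·(-23) − 14·30]| = 2484, so the area is 1242.
Along each edge there are gcd(|Δx|,|Δy|)+1 lattice points, so counting each shared vertex once the boundary has gcd(23,4) + gcd(32,78) + gcd(3,25) + gcd(8,18) + gcd(5,14) + gcd(19,53) = 1+2+1+2+1+1 = 8.
Pick's theorem gives I = A − B/2 + 1 = 1242 − 8/2 + 1 = 1239.

1239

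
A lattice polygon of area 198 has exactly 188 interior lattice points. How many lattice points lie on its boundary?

Pick's theorem gives A = I + B/2 − 1, so B = 2(A − I + 1) = 2(198 − 188 + 1) = 22.

22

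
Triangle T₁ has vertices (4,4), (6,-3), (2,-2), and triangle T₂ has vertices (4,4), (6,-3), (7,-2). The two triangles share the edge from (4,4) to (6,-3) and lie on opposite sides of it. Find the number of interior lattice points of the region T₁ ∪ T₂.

15

The union is the simple quadrilateral with vertices (4,4), (2,-2), (6,-3), (7,-2) in order.
By the shoelace formula, twice the signed area is |[4·(-2) − 2·4] + [2·(-3) − 6·(-2)] + [6·(-2) − 7·(-3)] + [7·4 − 4·(-2)]| = 35, so the area is 17.5.
Summing gcd(|Δx|,|Δy|) over the edges gives the boundary count: gcd(2,6) + gcd(4,1) + gcd(1,1) + gcd(3,6) = 2+1+1+3 = 7.
By Pick's theorem I = A − B/2 + 1 = 17.5 − 7/2 + 1 = 15.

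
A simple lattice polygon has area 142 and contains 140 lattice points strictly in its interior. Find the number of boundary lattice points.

Pick's theorem gives A = I + B/2 − 1, so B = 2(A − I + 1) = 2(142 − 140 + 1) = 6.

6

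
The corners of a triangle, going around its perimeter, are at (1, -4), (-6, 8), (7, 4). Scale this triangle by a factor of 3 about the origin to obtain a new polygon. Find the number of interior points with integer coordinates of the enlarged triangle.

571

Using the shoelace formula, 2A = |(1·8 − (-6)·(-4)) + ((-6)·4 − 7·8) + (7·(-4) − 1·4)| = 128, so the area is 64.
The number of boundary lattice points is Σ gcd(|Δx|,|Δy|) = gcd(7,12) + gcd(13,4) + gcd(6,8) = 1+1+2 = 4.
Scaling by 3 multiplies the area by 3² = 9 (so the new area is 576) and multiplies the boundary lattice-point count by 3, giving 12.
By Pick's theorem, the interior count of the dilated polygon is 576 − 12/2 + 1 = 571.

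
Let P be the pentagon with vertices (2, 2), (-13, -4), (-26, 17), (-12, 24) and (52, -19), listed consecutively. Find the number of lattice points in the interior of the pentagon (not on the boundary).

797

The shoelace formula gives twice the area as |[2·(-4) − (-13)·2] + [(-13)·17 − (-26)·(-4)] + [(-26)·24 − (-12)·17] + [(-12)·(-19) − 52·24] + [52·2 − 2·(-19)]| = 1605, so the area is 802.5.
Along each edge there are gcd(|Δx|,|Δy|)+1 lattice points, so counting each shared vertex once the boundary has gcd(15,6) + gcd(13,21) + gcd(14,7) + gcd(64,43) + gcd(50,21) = 3+1+7+1+1 = 13.
By Pick's theorem A = I + B/2 − 1, so I = 802.5 − 13/2 + 1 = 797.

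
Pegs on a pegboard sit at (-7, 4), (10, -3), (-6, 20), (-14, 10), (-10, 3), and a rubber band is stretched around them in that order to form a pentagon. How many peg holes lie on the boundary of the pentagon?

6

Summing gcd(|Δx|,|Δy|) over the edges gives the boundary count: gcd(17,7) + gcd(16,23) + gcd(8,10) + gcd(4,7) + gcd(3,1) = 1+1+2+1+1 = 6.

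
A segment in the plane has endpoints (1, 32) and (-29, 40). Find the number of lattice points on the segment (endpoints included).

The number of lattice points on a segment between lattice points is gcd(|Δx|,|Δy|) + 1 = gcd(30,8) + 1 = 2 + 1 = 3.

3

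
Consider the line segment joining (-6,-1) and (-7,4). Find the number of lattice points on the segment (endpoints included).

2

The number of lattice points on a segment between lattice points is gcd(|Δx|,|Δy|) + 1 = gcd(1,5) + 1 = 1 + 1 = 2.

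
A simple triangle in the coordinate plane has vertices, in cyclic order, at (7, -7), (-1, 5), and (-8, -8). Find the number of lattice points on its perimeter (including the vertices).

Summing gcd(|Δx|,|Δy|) over the edges gives the boundary count: gcd(8,12) + gcd(7,13) + gcd(15,1) = 4+1+1 = 6.

6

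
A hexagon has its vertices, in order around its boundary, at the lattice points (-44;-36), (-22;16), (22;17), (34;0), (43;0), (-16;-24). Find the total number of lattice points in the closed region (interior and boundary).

The shoelace formula gives twice the area as |((-44)·16 − (-22)·(-36)) + ((-22)·17 − 22·16) + (22·0 − 34·17) + (34·0 − 43·0) + (43·(-24) − (-16)·0) + ((-16)·(-36) − (-44)·(-24))| = 4312, so the area is 2156.
Along each edge there are gcd(|Δx|,|Δy|)+1 lattice points, so counting each shared vertex once the boundary has gcd(22,52) + gcd(44,1) + gcd(12,17) + gcd(9,0) + gcd(59,24) + gcd(28,12) = 2+1+1+9+1+4 = 18.
Pick's theorem gives I = A − B/2 + 1 = 2156 − 18/2 + 1 = 2148, so the closed region contains I + B = 2148 + 18 = 2166 lattice points.

2166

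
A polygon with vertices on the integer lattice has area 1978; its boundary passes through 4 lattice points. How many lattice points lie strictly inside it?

From Pick's theorem, I = A − B/2 + 1 = 1978 − 4/2 + 1 = 1977.

1977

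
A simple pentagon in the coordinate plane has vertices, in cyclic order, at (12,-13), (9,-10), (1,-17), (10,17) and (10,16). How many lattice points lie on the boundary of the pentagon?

7

Summing gcd(|Δx|,|Δy|) over the edges gives the boundary count: gcd(3,3) + gcd(8,7) + gcd(9,34) + gcd(0,1) + gcd(2,29) = 3+1+1+1+1 = 7.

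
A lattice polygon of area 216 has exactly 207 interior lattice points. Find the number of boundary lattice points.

20

Pick's theorem gives A = I + B/2 − 1, so B = 2(A − I + 1) = 2(216 − 207 + 1) = 20.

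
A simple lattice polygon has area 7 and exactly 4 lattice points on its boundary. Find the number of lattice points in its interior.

From Pick's theorem, I = A − B/2 + 1 = 7 − 4/2 + 1 = 6.

6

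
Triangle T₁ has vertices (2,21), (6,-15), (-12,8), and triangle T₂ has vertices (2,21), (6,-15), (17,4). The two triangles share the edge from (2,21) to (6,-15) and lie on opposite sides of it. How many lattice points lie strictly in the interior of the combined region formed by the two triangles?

The union is the simple quadrilateral with vertices (2,21), (-12,8), (6,-15), (17,4) in order.
The shoelace formula gives twice the area as |(2·8 − (-12)·21) + ((-12)·(-15) − 6·8) + (6·4 − 17·(-15)) + (17·21 − 2·4)| = 1028, so the area is 514.
Along each edge there are gcd(|Δx|,|Δy|)+1 lattice points, so counting each shared vertex once the boundary has gcd(14,13) + gcd(18,23) + gcd(11,19) + gcd(15,17) = 1+1+1+1 = 4.
By Pick's theorem I = A − B/2 + 1 = 514 − 4/2 + 1 = 513.

513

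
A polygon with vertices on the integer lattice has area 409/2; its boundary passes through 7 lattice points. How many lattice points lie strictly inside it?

202

Pick's theorem A = I + B/2 − 1 rearranges to I = A − B/2 + 1 = 409/2 − 7/2 + 1 = 202.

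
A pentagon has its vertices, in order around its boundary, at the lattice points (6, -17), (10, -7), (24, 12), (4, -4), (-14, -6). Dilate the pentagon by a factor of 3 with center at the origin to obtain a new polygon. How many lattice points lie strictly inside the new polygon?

2083

The shoelace formula gives twice the area as |(6·(-7) − 10·(-17)) + (10·12 − 24·(-7)) + (24·(-4) − 4·12) + (4·(-6) − (-14)·(-4)) + ((-14)·(-17) − 6·(-6))| = 466, so the area is 233.
Along each edge there are gcd(|Δx|,|Δy|)+1 lattice points, so counting each shared vertex once the boundary has gcd(4,10) + gcd(14,19) + gcd(20,16) + gcd(18,2) + gcd(20,11) = 2+1+4+2+1 = 10.
Scaling by 3 multiplies the area by 3² = 9 (so the new area is 2097) and multiplies the boundary lattice-point count by 3, giving 30.
By Pick's theorem, the interior count of the dilated polygon is 2097 − 30/2 + 1 = 2083.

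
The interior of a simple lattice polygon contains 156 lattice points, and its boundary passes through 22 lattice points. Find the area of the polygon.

By Pick's theorem, A = I + B/2 − 1 = 156 + 22/2 − 1 = 166.

166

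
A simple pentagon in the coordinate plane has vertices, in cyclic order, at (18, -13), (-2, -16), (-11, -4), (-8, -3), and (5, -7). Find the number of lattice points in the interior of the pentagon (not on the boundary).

172

The shoelace formula gives twice the area as |(18·(-16) − (-2)·(-13)) + ((-2)·(-4) − (-11)·(-16)) + ((-11)·(-3) − (-8)·(-4)) + ((-8)·(-7) − 5·(-3)) + (5·(-13) − 18·(-7))| = 349, so the area is 349/2.
The number of boundary lattice points is Σ gcd(|Δx|,|Δy|) = gcd(20,3) + gcd(9,12) + gcd(3,1) + gcd(13,4) + gcd(13,6) = 1+3+1+1+1 = 7.
Pick's theorem gives I = A − B/2 + 1 = 349/2 − 7/2 + 1 = 172.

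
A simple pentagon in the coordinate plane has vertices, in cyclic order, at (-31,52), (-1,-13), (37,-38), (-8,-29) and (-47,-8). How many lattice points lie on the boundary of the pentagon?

The number of boundary lattice points is Σ gcd(|Δx|,|Δy|) = gcd(30,65) + gcd(38,25) + gcd(45,9) + gcd(39,21) + gcd(16,60) = 5+1+9+3+4 = 22.

22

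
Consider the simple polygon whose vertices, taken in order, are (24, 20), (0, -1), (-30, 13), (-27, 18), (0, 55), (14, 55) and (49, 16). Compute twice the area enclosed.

4373

By the shoelace formula, twice the signed area is |[24·(-1) − 0·20] + [0·13 − (-30)·(-1)] + [(-30)·18 − (-27)·13] + [(-27)·55 − 0·18] + [0·55 − 14·55] + [14·16 − 49·55] + [49·20 − 24·16]| = 4373, so the area is 2186.5.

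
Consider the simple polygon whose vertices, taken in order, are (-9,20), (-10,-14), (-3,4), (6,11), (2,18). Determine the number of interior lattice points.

The shoelace formula gives twice the area as |((-9)·(-14) − (-10)·20) + ((-10)·4 − (-3)·(-14)) + ((-3)·11 − 6·4) + (6·18 − 2·11) + (2·20 − (-9)·18)| = 475, so the area is 475/2.
The number of boundary lattice points is Σ gcd(|Δx|,|Δy|) = gcd(1,34) + gcd(7,18) + gcd(9,7) + gcd(4,7) + gcd(11,2) = 1+1+1+1+1 = 5.
Pick's theorem gives I = A − B/2 + 1 = 475/2 − 5/2 + 1 = 236.

236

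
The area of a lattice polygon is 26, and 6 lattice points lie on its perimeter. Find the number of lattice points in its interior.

24

From Pick's theorem, I = A − B/2 + 1 = 26 − 6/2 + 1 = 24.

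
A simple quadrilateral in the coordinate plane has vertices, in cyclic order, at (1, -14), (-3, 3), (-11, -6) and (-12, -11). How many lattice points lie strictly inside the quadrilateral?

Using the shoelace formula, 2A = |[1·3 − (-3)·(-14)] + [(-3)·(-6) − (-11)·3] + [(-11)·(-11) − (-12)·(-6)] + [(-12)·(-14) − 1·(-11)]| = 240, so the area is 120.
Summing gcd(|Δx|,|Δy|) over the edges gives the boundary count: gcd(4,17) + gcd(8,9) + gcd(1,5) + gcd(13,3) = 1+1+1+1 = 4.
Pick's theorem gives I = A − B/2 + 1 = 120 − 4/2 + 1 = 119.

119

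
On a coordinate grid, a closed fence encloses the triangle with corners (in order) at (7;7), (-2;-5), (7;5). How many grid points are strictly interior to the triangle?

7

The shoelace formula gives twice the area as |(7·(-5) − (-2)·7) + ((-2)·5 − 7·(-5)) + (7·7 − 7·5)| = 18, so the area is 9.
The number of boundary lattice points is Σ gcd(|Δx|,|Δy|) = gcd(9,12) + gcd(9,10) + gcd(0,2) = 3+1+2 = 6.
Pick's theorem gives I = A − B/2 + 1 = 9 − 6/2 + 1 = 7.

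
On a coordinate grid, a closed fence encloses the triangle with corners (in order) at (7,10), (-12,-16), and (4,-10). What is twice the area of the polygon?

302

By the shoelace formula, twice the signed area is |[7·(-16) − (-12)·10] + [(-12)·(-10) − 4·(-16)] + [4·10 − 7·(-10)]| = 302, so the area is 151.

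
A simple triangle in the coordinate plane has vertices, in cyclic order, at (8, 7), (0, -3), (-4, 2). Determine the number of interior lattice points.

The shoelace formula gives twice the area as |[8·(-3) − 0·7] + [0·2 − (-4)·(-3)] + [(-4)·7 − 8·2]| = 80, so the area is 40.
Along each edge there are gcd(|Δx|,|Δy|)+1 lattice points, so counting each shared vertex once the boundary has gcd(8,10) + gcd(4,5) + gcd(12,5) = 2+1+1 = 4.
By Pick's theorem A = I + B/2 − 1, so I = 40 − 4/2 + 1 = 39.

39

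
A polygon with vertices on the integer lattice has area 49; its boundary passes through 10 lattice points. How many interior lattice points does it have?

45

Pick's theorem A = I + B/2 − 1 rearranges to I = A − B/2 + 1 = 49 − 10/2 + 1 = 45.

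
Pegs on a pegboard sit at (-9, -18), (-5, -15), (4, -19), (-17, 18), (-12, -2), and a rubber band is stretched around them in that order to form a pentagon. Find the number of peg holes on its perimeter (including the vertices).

Summing gcd(|Δx|,|Δy|) over the edges gives the boundary count: gcd(4,3) + gcd(9,4) + gcd(21,37) + gcd(5,20) + gcd(3,16) = 1+1+1+5+1 = 9.

9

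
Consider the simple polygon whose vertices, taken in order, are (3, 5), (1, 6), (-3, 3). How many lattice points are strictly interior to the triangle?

By the shoelace formula, twice the signed area is |(3·6 − 1·5) + (1·3 − (-3)·6) + ((-3)·5 − 3·3)| = 10, so the area is 5.
The number of boundary lattice points is Σ gcd(|Δx|,|Δy|) = gcd(2,1) + gcd(4,3) + gcd(6,2) = 1+1+2 = 4.
By Pick's theorem A = I + B/2 − 1, so I = 5 − 4/2 + 1 = 4.

4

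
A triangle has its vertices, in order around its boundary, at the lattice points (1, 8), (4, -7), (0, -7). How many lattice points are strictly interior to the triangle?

The shoelace formula gives twice the area as |(1·(-7) − 4·8) + (4·(-7) − 0·(-7)) + (0·8 − 1·(-7))| = 60, so the area is 30.
Along each edge there are gcd(|Δx|,|Δy|)+1 lattice points, so counting each shared vertex once the boundary has gcd(3,15) + gcd(4,0) + gcd(1,15) = 3+4+1 = 8.
Pick's theorem gives I = A − B/2 + 1 = 30 − 8/2 + 1 = 27.

27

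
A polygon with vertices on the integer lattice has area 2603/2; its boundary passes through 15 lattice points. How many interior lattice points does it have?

Pick's theorem A = I + B/2 − 1 rearranges to I = A − B/2 + 1 = 2603/2 − 15/2 + 1 = 1295.

1295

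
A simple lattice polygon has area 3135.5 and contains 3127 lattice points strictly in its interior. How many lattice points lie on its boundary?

Pick's theorem gives A = I + B/2 − 1, so B = 2(A − I + 1) = 2(3135.5 − 3127 + 1) = 19.

19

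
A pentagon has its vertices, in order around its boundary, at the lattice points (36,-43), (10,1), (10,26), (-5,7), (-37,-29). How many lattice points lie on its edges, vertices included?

33

Summing gcd(|Δx|,|Δy|) over the edges gives the boundary count: gcd(26,44) + gcd(0,25) + gcd(15,19) + gcd(32,36) + gcd(73,14) = 2+25+1+4+1 = 33.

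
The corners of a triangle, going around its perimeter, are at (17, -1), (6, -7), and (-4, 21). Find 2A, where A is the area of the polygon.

368

The shoelace formula gives twice the area as |(17·(-7) − 6·(-1)) + (6·21 − (-4)·(-7)) + ((-4)·(-1) − 17·21)| = 368, so the area is 184.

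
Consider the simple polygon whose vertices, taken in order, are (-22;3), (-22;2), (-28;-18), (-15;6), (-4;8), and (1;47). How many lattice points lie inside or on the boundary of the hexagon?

Using the shoelace formula, 2A = |((-22)·2 − (-22)·3) + ((-22)·(-18) − (-28)·2) + ((-28)·6 − (-15)·(-18)) + ((-15)·8 − (-4)·6) + ((-4)·47 − 1·8) + (1·3 − (-22)·47)| = 781, so the area is 390.5.
The number of boundary lattice points is Σ gcd(|Δx|,|Δy|) = gcd(0,1) + gcd(6,20) + gcd(13,24) + gcd(11,2) + gcd(5,39) + gcd(23,44) = 1+2+1+1+1+1 = 7.
Pick's theorem gives I = A − B/2 + 1 = 390.5 − 7/2 + 1 = 388, so the closed region contains I + B = 388 + 7 = 395 lattice points.

395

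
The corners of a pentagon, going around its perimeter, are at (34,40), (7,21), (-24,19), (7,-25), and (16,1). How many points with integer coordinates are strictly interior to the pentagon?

1273

By the shoelace formula, twice the signed area is |(34·21 − 7·40) + (7·19 − (-24)·21) + ((-24)·(-25) − 7·19) + (7·1 − 16·(-25)) + (16·40 − 34·1)| = 2551, so the area is 2551/2.
The number of boundary lattice points is Σ gcd(|Δx|,|Δy|) = gcd(27,19) + gcd(31,2) + gcd(31,44) + gcd(9,26) + gcd(18,39) = 1+1+1+1+3 = 7.
Pick's theorem gives I = A − B/2 + 1 = 2551/2 − 7/2 + 1 = 1273.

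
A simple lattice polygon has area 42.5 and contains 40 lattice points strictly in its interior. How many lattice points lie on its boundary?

7

Pick's theorem gives A = I + B/2 − 1, so B = 2(A − I + 1) = 2(42.5 − 40 + 1) = 7.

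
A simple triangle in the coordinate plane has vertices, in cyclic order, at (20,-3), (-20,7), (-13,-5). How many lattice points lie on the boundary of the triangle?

Along each edge there are gcd(|Δx|,|Δy|)+1 lattice points, so counting each shared vertex once the boundary has gcd(40,10) + gcd(7,12) + gcd(33,2) = 10+1+1 = 12.

12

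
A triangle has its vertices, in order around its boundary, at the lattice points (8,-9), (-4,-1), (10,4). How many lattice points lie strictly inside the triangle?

84

By the shoelace formula, twice the signed area is |[8·(-1) − (-4)·(-9)] + [(-4)·4 − 10·(-1)] + [10·(-9) − 8·4]| = 172, so the area is 86.
Along each edge there are gcd(|Δx|,|Δy|)+1 lattice points, so counting each shared vertex once the boundary has gcd(12,8) + gcd(14,5) + gcd(2,13) = 4+1+1 = 6.
Pick's theorem gives I = A − B/2 + 1 = 86 − 6/2 + 1 = 84.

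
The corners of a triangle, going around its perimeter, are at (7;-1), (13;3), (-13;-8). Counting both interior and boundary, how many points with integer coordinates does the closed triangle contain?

The shoelace formula gives twice the area as |(7·3 − 13·(-1)) + (13·(-8) − (-13)·3) + ((-13)·(-1) − 7·(-8))| = 38, so the area is 19.
The number of boundary lattice points is Σ gcd(|Δx|,|Δy|) = gcd(6,4) + gcd(26,11) + gcd(20,7) = 2+1+1 = 4.
Pick's theorem gives I = A − B/2 + 1 = 19 − 4/2 + 1 = 18, so the closed region contains I + B = 18 + 4 = 22 lattice points.

22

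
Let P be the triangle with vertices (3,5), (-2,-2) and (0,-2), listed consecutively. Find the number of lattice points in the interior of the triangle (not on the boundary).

6

The shoelace formula gives twice the area as |(3·(-2) − (-2)·5) + ((-2)·(-2) − 0·(-2)) + (0·5 − 3·(-2))| = 14, so the area is 7.
Along each edge there are gcd(|Δx|,|Δy|)+1 lattice points, so counting each shared vertex once the boundary has gcd(5,7) + gcd(2,0) + gcd(3,7) = 1+2+1 = 4.
Pick's theorem gives I = A − B/2 + 1 = 7 − 4/2 + 1 = 6.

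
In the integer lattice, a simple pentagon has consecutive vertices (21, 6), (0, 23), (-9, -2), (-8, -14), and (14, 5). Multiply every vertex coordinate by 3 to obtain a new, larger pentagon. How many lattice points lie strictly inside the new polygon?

4201

The shoelace formula gives twice the area as |[21·23 − 0·6] + [0·(-2) − (-9)·23] + [(-9)·(-14) − (-8)·(-2)] + [(-8)·5 − 14·(-14)] + [14·6 − 21·5]| = 935, so the area is 935/2.
Summing gcd(|Δx|,|Δy|) over the edges gives the boundary count: gcd(21,17) + gcd(9,25) + gcd(1,12) + gcd(22,19) + gcd(7,1) = 1+1+1+1+1 = 5.
Scaling by 3 multiplies the area by 3² = 9 (so the new area is 8415/2) and multiplies the boundary lattice-point count by 3, giving 15.
By Pick's theorem, the interior count of the dilated polygon is 8415/2 − 15/2 + 1 = 4201.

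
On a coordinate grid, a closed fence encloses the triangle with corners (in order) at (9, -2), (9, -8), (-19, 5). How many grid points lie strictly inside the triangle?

78

By the shoelace formula, twice the signed area is |(9·(-8) − 9·(-2)) + (9·5 − (-19)·(-8)) + ((-19)·(-2) − 9·5)| = 168, so the area is 84.
Summing gcd(|Δx|,|Δy|) over the edges gives the boundary count: gcd(0,6) + gcd(28,13) + gcd(28,7) = 6+1+7 = 14.
Pick's theorem gives I = A − B/2 + 1 = 84 − 14/2 + 1 = 78.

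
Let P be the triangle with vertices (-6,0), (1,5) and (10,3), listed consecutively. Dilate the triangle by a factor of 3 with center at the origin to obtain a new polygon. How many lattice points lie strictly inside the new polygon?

262

Using the shoelace formula, 2A = |[(-6)·5 − 1·0] + [1·3 − 10·5] + [10·0 − (-6)·3]| = 59, so the area is 29.5.
Summing gcd(|Δx|,|Δy|) over the edges gives the boundary count: gcd(7,5) + gcd(9,2) + gcd(16,3) = 1+1+1 = 3.
Scaling by 3 multiplies the area by 3² = 9 (so the new area is 531/2) and multiplies the boundary lattice-point count by 3, giving 9.
By Pick's theorem, the interior count of the dilated polygon is 531/2 − 9/2 + 1 = 262.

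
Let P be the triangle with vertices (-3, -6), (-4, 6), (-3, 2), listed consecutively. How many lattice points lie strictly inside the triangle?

Using the shoelace formula, 2A = |[(-3)·6 − (-4)·(-6)] + [(-4)·2 − (-3)·6] + [(-3)·(-6) − (-3)·2]| = 8, so the area is 4.
Summing gcd(|Δx|,|Δy|) over the edges gives the boundary count: gcd(1,12) + gcd(1,4) + gcd(0,8) = 1+1+8 = 10.
Pick's theorem gives I = A − B/2 + 1 = 4 − 10/2 + 1 = 0.

0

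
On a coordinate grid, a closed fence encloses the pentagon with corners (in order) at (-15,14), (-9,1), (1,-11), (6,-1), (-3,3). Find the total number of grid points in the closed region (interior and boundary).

By the shoelace formula, twice the signed area is |((-15)·1 − (-9)·14) + ((-9)·(-11) − 1·1) + (1·(-1) − 6·(-11)) + (6·3 − (-3)·(-1)) + ((-3)·14 − (-15)·3)| = 292, so the area is 146.
The number of boundary lattice points is Σ gcd(|Δx|,|Δy|) = gcd(6,13) + gcd(10,12) + gcd(5,10) + gcd(9,4) + gcd(12,11) = 1+2+5+1+1 = 10.
Pick's theorem gives I = A − B/2 + 1 = 146 − 10/2 + 1 = 142, so the closed region contains I + B = 142 + 10 = 152 lattice points.

152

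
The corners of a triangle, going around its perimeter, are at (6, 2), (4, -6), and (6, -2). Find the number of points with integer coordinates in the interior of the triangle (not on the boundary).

By the shoelace formula, twice the signed area is |[6·(-6) − 4·2] + [4·(-2) − 6·(-6)] + [6·2 − 6·(-2)]| = 8, so the area is 4.
The number of boundary lattice points is Σ gcd(|Δx|,|Δy|) = gcd(2,8) + gcd(2,4) + gcd(0,4) = 2+2+4 = 8.
By Pick's theorem A = I + B/2 − 1, so I = 4 − 8/2 + 1 = 1.

1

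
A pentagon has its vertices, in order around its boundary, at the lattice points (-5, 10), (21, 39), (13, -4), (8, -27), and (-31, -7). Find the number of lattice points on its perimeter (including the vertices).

Along each edge there are gcd(|Δx|,|Δy|)+1 lattice points, so counting each shared vertex once the boundary has gcd(26,29) + gcd(8,43) + gcd(5,23) + gcd(39,20) + gcd(26,17) = 1+1+1+1+1 = 5.

5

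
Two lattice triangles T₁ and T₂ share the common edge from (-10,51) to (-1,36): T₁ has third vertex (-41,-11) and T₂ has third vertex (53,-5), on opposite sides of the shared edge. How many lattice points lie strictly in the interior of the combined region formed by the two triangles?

The union is the simple quadrilateral with vertices (-10,51), (-41,-11), (-1,36), (53,-5) in order.
Using the shoelace formula, 2A = |[(-10)·(-11) − (-41)·51] + [(-41)·36 − (-1)·(-11)] + [(-1)·(-5) − 53·36] + [53·51 − (-10)·(-5)]| = 1464, so the area is 732.
Summing gcd(|Δx|,|Δy|) over the edges gives the boundary count: gcd(31,62) + gcd(40,47) + gcd(54,41) + gcd(63,56) = 31+1+1+7 = 40.
By Pick's theorem I = A − B/2 + 1 = 732 − 40/2 + 1 = 713.

713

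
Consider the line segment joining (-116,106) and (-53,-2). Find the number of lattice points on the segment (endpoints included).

10

The number of lattice points on a segment between lattice points is gcd(|Δx|,|Δy|) + 1 = gcd(63,108) + 1 = 9 + 1 = 10.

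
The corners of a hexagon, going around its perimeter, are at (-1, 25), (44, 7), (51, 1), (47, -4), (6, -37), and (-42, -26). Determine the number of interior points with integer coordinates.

3080

By the shoelace formula, twice the signed area is |[(-1)·7 − 44·25] + [44·1 − 51·7] + [51·(-4) − 47·1] + [47·(-37) − 6·(-4)] + [6·(-26) − (-42)·(-37)] + [(-42)·25 − (-1)·(-26)]| = 6172, so the area is 3086.
Along each edge there are gcd(|Δx|,|Δy|)+1 lattice points, so counting each shared vertex once the boundary has gcd(45,18) + gcd(7,6) + gcd(4,5) + gcd(41,33) + gcd(48,11) + gcd(41,51) = 9+1+1+1+1+1 = 14.
By Pick's theorem A = I + B/2 − 1, so I = 3086 − 14/2 + 1 = 3080.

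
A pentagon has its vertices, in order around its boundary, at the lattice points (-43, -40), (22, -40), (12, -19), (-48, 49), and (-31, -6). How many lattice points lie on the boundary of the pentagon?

73

The number of boundary lattice points is Σ gcd(|Δx|,|Δy|) = gcd(65,0) + gcd(10,21) + gcd(60,68) + gcd(17,55) + gcd(12,34) = 65+1+4+1+2 = 73.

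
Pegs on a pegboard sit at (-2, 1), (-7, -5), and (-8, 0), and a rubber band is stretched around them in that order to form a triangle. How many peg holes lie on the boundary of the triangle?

3

Summing gcd(|Δx|,|Δy|) over the edges gives the boundary count: gcd(5,6) + gcd(1,5) + gcd(6,1) = 1+1+1 = 3.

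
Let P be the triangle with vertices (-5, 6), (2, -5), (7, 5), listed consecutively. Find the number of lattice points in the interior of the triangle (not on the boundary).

By the shoelace formula, twice the signed area is |((-5)·(-5) − 2·6) + (2·5 − 7·(-5)) + (7·6 − (-5)·5)| = 125, so the area is 125/2.
Along each edge there are gcd(|Δx|,|Δy|)+1 lattice points, so counting each shared vertex once the boundary has gcd(7,11) + gcd(5,10) + gcd(12,1) = 1+5+1 = 7.
Pick's theorem gives I = A − B/2 + 1 = 125/2 − 7/2 + 1 = 60.

60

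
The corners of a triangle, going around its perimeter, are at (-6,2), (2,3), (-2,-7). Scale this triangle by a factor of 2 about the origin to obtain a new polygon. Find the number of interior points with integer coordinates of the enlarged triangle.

Using the shoelace formula, 2A = |((-6)·3 − 2·2) + (2·(-7) − (-2)·3) + ((-2)·2 − (-6)·(-7))| = 76, so the area is 38.
The number of boundary lattice points is Σ gcd(|Δx|,|Δy|) = gcd(8,1) + gcd(4,10) + gcd(4,9) = 1+2+1 = 4.
Scaling by 2 multiplies the area by 2² = 4 (so the new area is 152) and multiplies the boundary lattice-point count by 2, giving 8.
By Pick's theorem, the interior count of the dilated polygon is 152 − 8/2 + 1 = 149.

149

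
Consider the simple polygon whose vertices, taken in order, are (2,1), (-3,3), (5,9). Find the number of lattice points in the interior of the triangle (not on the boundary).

By the shoelace formula, twice the signed area is |(2·3 − (-3)·1) + ((-3)·9 − 5·3) + (5·1 − 2·9)| = 46, so the area is 23.
Along each edge there are gcd(|Δx|,|Δy|)+1 lattice points, so counting each shared vertex once the boundary has gcd(5,2) + gcd(8,6) + gcd(3,8) = 1+2+1 = 4.
By Pick's theorem A = I + B/2 − 1, so I = 23 − 4/2 + 1 = 22.

22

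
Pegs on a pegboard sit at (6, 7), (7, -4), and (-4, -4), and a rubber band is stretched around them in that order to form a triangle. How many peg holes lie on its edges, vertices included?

13

The number of boundary lattice points is Σ gcd(|Δx|,|Δy|) = gcd(1,11) + gcd(11,0) + gcd(10,11) = 1+11+1 = 13.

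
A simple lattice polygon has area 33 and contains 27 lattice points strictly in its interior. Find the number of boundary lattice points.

Pick's theorem gives A = I + B/2 − 1, so B = 2(A − I + 1) = 2(33 − 27 + 1) = 14.

14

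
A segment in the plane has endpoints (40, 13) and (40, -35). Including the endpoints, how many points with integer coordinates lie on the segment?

The number of lattice points on a segment between lattice points is gcd(|Δx|,|Δy|) + 1 = gcd(0,48) + 1 = 48 + 1 = 49.

49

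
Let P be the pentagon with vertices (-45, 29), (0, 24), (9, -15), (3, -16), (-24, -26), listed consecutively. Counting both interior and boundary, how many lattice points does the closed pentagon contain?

By the shoelace formula, twice the signed area is |((-45)·24 − 0·29) + (0·(-15) − 9·24) + (9·(-16) − 3·(-15)) + (3·(-26) − (-24)·(-16)) + ((-24)·29 − (-45)·(-26))| = 3723, so the area is 1861.5.
Along each edge there are gcd(|Δx|,|Δy|)+1 lattice points, so counting each shared vertex once the boundary has gcd(45,5) + gcd(9,39) + gcd(6,1) + gcd(27,10) + gcd(21,55) = 5+3+1+1+1 = 11.
Pick's theorem gives I = A − B/2 + 1 = 1861.5 − 11/2 + 1 = 1857, so the closed region contains I + B = 1857 + 11 = 1868 lattice points.

1868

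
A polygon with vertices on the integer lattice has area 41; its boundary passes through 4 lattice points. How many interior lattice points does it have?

Pick's theorem A = I + B/2 − 1 rearranges to I = A − B/2 + 1 = 41 − 4/2 + 1 = 40.

40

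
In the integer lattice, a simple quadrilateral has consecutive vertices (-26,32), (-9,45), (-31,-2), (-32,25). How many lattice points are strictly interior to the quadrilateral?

The shoelace formula gives twice the area as |((-26)·45 − (-9)·32) + ((-9)·(-2) − (-31)·45) + ((-31)·25 − (-32)·(-2)) + ((-32)·32 − (-26)·25)| = 682, so the area is 341.
The number of boundary lattice points is Σ gcd(|Δx|,|Δy|) = gcd(17,13) + gcd(22,47) + gcd(1,27) + gcd(6,7) = 1+1+1+1 = 4.
Pick's theorem gives I = A − B/2 + 1 = 341 − 4/2 + 1 = 340.

340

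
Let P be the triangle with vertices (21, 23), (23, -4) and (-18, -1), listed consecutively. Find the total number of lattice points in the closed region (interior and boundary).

554

By the shoelace formula, twice the signed area is |[21·(-4) − 23·23] + [23·(-1) − (-18)·(-4)] + [(-18)·23 − 21·(-1)]| = 1101, so the area is 1101/2.
Along each edge there are gcd(|Δx|,|Δy|)+1 lattice points, so counting each shared vertex once the boundary has gcd(2,27) + gcd(41,3) + gcd(39,24) = 1+1+3 = 5.
Pick's theorem gives I = A − B/2 + 1 = 1101/2 − 5/2 + 1 = 549, so the closed region contains I + B = 549 + 5 = 554 lattice points.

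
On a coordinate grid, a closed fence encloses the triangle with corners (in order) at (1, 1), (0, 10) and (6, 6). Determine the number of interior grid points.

22

The shoelace formula gives twice the area as |[1·10 − 0·1] + [0·6 − 6·10] + [6·1 − 1·6]| = 50, so the area is 25.
Summing gcd(|Δx|,|Δy|) over the edges gives the boundary count: gcd(1,9) + gcd(6,4) + gcd(5,5) = 1+2+5 = 8.
Pick's theorem gives I = A − B/2 + 1 = 25 − 8/2 + 1 = 22.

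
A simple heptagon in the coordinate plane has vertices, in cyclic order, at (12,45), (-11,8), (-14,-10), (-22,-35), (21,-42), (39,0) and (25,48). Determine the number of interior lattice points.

3394

By the shoelace formula, twice the signed area is |[12·8 − (-11)·45] + [(-11)·(-10) − (-14)·8] + [(-14)·(-35) − (-22)·(-10)] + [(-22)·(-42) − 21·(-35)] + [21·0 − 39·(-42)] + [39·48 − 25·0] + [25·45 − 12·48]| = 6801, so the area is 3400.5.
Summing gcd(|Δx|,|Δy|) over the edges gives the boundary count: gcd(23,37) + gcd(3,18) + gcd(8,25) + gcd(43,7) + gcd(18,42) + gcd(14,48) + gcd(13,3) = 1+3+1+1+6+2+1 = 15.
By Pick's theorem A = I + B/2 − 1, so I = 3400.5 − 15/2 + 1 = 3394.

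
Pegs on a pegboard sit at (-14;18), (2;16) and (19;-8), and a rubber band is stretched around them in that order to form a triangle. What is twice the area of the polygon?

The shoelace formula gives twice the area as |((-14)·16 − 2·18) + (2·(-8) − 19·16) + (19·18 − (-14)·(-8))| = 350, so the area is 175.

350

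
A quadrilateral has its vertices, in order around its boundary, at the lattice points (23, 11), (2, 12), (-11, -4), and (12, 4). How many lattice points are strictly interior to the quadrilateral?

By the shoelace formula, twice the signed area is |(23·12 − 2·11) + (2·(-4) − (-11)·12) + ((-11)·4 − 12·(-4)) + (12·11 − 23·4)| = 422, so the area is 211.
Along each edge there are gcd(|Δx|,|Δy|)+1 lattice points, so counting each shared vertex once the boundary has gcd(21,1) + gcd(13,16) + gcd(23,8) + gcd(11,7) = 1+1+1+1 = 4.
Pick's theorem gives I = A − B/2 + 1 = 211 − 4/2 + 1 = 210.

210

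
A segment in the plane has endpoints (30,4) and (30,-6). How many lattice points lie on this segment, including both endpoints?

The number of lattice points on a segment between lattice points is gcd(|Δx|,|Δy|) + 1 = gcd(0,10) + 1 = 10 + 1 = 11.

11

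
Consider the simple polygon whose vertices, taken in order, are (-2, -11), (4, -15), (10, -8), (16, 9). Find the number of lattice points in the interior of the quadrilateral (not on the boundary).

124

Using the shoelace formula, 2A = |((-2)·(-15) − 4·(-11)) + (4·(-8) − 10·(-15)) + (10·9 − 16·(-8)) + (16·(-11) − (-2)·9)| = 252, so the area is 126.
The number of boundary lattice points is Σ gcd(|Δx|,|Δy|) = gcd(6,4) + gcd(6,7) + gcd(6,17) + gcd(18,20) = 2+1+1+2 = 6.
By Pick's theorem A = I + B/2 − 1, so I = 126 − 6/2 + 1 = 124.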